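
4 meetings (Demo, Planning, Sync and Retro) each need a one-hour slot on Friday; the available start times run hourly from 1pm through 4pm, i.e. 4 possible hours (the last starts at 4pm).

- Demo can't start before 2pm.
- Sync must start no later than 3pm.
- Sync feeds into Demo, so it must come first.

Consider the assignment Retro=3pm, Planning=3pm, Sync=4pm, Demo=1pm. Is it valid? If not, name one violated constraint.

No. Sync feeds into Demo, so it must come first is not satisfied.

Sync must start no later than 3pm — violated.
Demo can't start before 2pm — violated.
Sync feeds into Demo, so it must come first — violated.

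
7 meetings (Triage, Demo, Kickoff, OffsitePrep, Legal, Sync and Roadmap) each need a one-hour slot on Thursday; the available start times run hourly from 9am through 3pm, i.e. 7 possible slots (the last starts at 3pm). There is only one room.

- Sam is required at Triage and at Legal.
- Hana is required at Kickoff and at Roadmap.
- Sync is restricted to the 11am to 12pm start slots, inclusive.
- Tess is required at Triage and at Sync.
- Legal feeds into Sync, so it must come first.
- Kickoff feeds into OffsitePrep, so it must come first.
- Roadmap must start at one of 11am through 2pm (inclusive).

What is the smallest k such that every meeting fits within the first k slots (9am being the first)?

7

The precedence chain requires at least 2 distinct slots.
With at most 1 per slot and 7 meetings, at least 7 slots are needed.
Sync can't be placed before 11am — that is slot 3 counting from 9am — so the schedule must run through at least 3 slots.
7 works (last occupied slot: 3pm): for example Kickoff in 9am, Demo in 3pm, Sync in 11am, Triage in 2pm, Roadmap in 12pm, Legal in 10am, OffsitePrep in 1pm.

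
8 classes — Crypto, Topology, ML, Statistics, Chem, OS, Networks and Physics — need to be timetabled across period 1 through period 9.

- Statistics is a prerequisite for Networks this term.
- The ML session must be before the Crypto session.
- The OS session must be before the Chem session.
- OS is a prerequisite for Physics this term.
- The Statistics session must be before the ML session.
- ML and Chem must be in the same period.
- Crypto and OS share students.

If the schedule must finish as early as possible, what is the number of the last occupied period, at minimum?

3

The precedence chain requires at least 3 distinct periods.
3 works (last occupied period: period 3): for example ML -> period 2, OS -> period 1, Crypto -> period 3, Chem -> period 2, Physics -> period 2, Networks -> period 2, Statistics -> period 1, Topology -> period 1.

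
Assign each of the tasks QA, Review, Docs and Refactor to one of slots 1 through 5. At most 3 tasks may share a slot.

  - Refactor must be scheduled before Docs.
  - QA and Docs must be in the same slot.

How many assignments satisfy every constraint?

Splitting on QA: it can be 2 (5), 3 (10), 4 (15), 5 (20). Listing each branch's schedules as (Review, Docs, Refactor):
QA=2: (1,2,1) (2,2,1) (3,2,1) (4,2,1) (5,2,1) — 5.
QA=3: (1,3,1) (1,3,2) (2,3,1) (2,3,2) (3,3,1) (3,3,2) (4,3,1) (4,3,2) (5,3,1) (5,3,2) — 10.
QA=4: (1,4,1) (1,4,2) (1,4,3) (2,4,1) (2,4,2) (2,4,3) (3,4,1) (3,4,2) (3,4,3) (4,4,1) (4,4,2) (4,4,3) (5,4,1) (5,4,2) (5,4,3) — 15.
QA=5: (1,5,1) (1,5,2) (1,5,3) (1,5,4) (2,5,1) (2,5,2) (2,5,3) (2,5,4) (3,5,1) (3,5,2) (3,5,3) (3,5,4) (4,5,1) (4,5,2) (4,5,3) (4,5,4) (5,5,1) (5,5,2) (5,5,3) (5,5,4) — 20.
Summing: 5 + 10 + 15 + 20 = 50.

50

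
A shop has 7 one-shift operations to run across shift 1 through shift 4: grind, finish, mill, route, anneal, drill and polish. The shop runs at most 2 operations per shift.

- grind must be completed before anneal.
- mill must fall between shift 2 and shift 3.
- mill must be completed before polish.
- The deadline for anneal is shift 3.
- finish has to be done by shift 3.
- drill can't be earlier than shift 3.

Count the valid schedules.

49

Splitting on grind: it can be shift 1 (39), shift 2 (10). Listing each branch's schedules as (finish, mill, route, anneal, drill, polish) by shift number:
grind=shift 1: (1,2,2,3,3,4) (1,2,2,3,4,3) (1,2,2,3,4,4) (1,2,3,2,3,4) (1,2,3,2,4,3) (1,2,3,2,4,4) (1,2,3,3,4,4) (1,2,4,2,3,3) (1,2,4,2,3,4) (1,2,4,2,4,3) (1,2,4,3,3,4) (1,2,4,3,4,3) (1,3,2,2,3,4) (1,3,2,2,4,4) (1,3,2,3,4,4) (1,3,3,2,4,4) (1,3,4,2,3,4) (2,2,1,3,3,4) (2,2,1,3,4,3) (2,2,1,3,4,4) (2,2,3,3,4,4) (2,2,4,3,3,4) (2,2,4,3,4,3) (2,3,1,2,3,4) (2,3,1,2,4,4) (2,3,1,3,4,4) (2,3,2,3,4,4) (2,3,3,2,4,4) (2,3,4,2,3,4) (3,2,1,2,3,4) (3,2,1,2,4,3) (3,2,1,2,4,4) (3,2,1,3,4,4) (3,2,2,3,4,4) (3,2,3,2,4,4) (3,2,4,2,3,4) (3,2,4,2,4,3) (3,3,1,2,4,4) (3,3,2,2,4,4) — 39.
grind=shift 2: (1,2,1,3,3,4) (1,2,1,3,4,3) (1,2,1,3,4,4) (1,2,3,3,4,4) (1,2,4,3,3,4) (1,2,4,3,4,3) (1,3,1,3,4,4) (1,3,2,3,4,4) (2,3,1,3,4,4) (3,2,1,3,4,4) — 10.
Summing: 39 + 10 = 49.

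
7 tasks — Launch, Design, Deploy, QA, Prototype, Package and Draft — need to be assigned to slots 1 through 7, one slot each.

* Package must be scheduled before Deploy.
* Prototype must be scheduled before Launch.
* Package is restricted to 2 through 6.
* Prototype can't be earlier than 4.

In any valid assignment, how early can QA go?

1

QA at 1 is achievable: Draft=1, Package=2, Prototype=4, Deploy=3, QA=1, Launch=5, Design=1.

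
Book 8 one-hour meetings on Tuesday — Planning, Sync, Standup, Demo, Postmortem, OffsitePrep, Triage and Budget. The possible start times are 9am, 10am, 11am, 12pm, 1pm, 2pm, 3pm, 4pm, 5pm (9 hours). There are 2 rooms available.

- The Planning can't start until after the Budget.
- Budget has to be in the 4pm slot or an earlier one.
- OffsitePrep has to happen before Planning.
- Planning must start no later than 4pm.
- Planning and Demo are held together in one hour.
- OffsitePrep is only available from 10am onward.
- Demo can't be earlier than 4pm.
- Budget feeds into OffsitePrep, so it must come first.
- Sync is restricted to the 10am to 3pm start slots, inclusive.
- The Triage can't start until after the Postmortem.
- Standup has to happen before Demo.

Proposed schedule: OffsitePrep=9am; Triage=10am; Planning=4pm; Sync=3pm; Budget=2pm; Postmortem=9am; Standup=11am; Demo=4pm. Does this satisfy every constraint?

No. OffsitePrep is only available from 10am onward is not satisfied.

Planning must start no later than 4pm — holds.
The Triage can't start until after the Postmortem — holds.
OffsitePrep is only available from 10am onward — violated.
Budget has to be in the 4pm slot or an earlier one — holds.
Budget feeds into OffsitePrep, so it must come first — violated.
The Planning can't start until after the Budget — holds.
Sync is restricted to the 10am to 3pm start slots, inclusive — holds.
Planning and Demo are held together in one hour — holds.
OffsitePrep has to happen before Planning — holds.
Demo can't be earlier than 4pm — holds.
There are 2 rooms available — holds.
Standup has to happen before Demo — holds.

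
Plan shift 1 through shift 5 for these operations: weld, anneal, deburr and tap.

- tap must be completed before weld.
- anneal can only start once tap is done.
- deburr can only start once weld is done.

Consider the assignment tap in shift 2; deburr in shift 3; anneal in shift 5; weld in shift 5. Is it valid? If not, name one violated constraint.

tap must be completed before weld — holds.
anneal can only start once tap is done — holds.
deburr can only start once weld is done — violated.

No. deburr can only start once weld is done is not satisfied.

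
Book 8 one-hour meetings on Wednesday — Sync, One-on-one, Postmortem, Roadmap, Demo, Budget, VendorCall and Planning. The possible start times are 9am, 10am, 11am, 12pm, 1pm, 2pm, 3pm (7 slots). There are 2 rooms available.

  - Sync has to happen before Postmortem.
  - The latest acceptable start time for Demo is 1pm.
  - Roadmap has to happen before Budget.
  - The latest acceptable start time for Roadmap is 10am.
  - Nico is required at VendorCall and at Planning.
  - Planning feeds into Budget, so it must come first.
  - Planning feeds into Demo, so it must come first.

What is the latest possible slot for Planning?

12pm

Downstream work caps Planning at 12pm.
Planning at 12pm is achievable: Budget -> 1pm; Demo -> 1pm; One-on-one -> 10am; Roadmap -> 9am; Planning -> 12pm; Sync -> 9am; VendorCall -> 11am; Postmortem -> 10am.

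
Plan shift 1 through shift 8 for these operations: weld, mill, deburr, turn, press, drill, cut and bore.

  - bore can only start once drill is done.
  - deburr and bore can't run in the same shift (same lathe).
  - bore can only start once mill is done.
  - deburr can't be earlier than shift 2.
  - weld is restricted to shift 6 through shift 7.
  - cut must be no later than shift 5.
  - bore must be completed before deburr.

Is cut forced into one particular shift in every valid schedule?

cut can be shift 1 (e.g. cut=shift 1; bore=shift 2; deburr=shift 3; mill=shift 1; press=shift 1; weld=shift 6; drill=shift 1; turn=shift 1) or shift 2 (e.g. cut -> shift 2; deburr -> shift 3; press -> shift 1; turn -> shift 1; weld -> shift 6; mill -> shift 1; drill -> shift 1; bore -> shift 2).

No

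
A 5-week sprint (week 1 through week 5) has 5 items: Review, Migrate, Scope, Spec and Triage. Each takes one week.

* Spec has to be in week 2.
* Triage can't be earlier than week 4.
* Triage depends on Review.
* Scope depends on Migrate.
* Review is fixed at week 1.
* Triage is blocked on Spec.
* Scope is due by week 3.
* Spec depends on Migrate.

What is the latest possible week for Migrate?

week 1

Downstream work caps Migrate at week 1.
Migrate at week 1 is achievable: Review -> week 1; Scope -> week 2; Migrate -> week 1; Spec -> week 2; Triage -> week 4.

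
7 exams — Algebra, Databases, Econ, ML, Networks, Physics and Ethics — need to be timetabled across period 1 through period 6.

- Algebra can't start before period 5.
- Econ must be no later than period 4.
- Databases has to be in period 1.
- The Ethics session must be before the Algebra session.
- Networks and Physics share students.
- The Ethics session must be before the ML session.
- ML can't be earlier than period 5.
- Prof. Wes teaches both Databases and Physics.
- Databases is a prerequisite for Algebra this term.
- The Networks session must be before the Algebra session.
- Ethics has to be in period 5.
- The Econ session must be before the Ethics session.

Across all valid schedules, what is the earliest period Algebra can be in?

Algebra is available from period 5; precedence pushes Algebra to at least period 6.
Algebra at period 6 is achievable: Econ -> period 1, Networks -> period 1, ML -> period 6, Physics -> period 2, Ethics -> period 5, Algebra -> period 6, Databases -> period 1.

period 6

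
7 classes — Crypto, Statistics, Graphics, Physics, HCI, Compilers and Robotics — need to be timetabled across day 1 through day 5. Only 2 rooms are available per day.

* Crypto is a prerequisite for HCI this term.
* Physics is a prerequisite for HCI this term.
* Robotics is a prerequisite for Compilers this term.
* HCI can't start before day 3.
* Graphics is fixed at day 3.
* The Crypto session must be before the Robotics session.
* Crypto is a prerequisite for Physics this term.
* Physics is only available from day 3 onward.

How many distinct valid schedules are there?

58

Splitting on Crypto: it can be day 1 (41), day 2 (15), day 3 (2). Listing each branch's schedules as (Statistics, Graphics, Physics, HCI, Compilers, Robotics) by day number:
Crypto=day 1: (1,3,3,4,4,2) (1,3,3,4,5,2) (1,3,3,4,5,4) (1,3,3,5,4,2) (1,3,3,5,5,2) (1,3,3,5,5,4) (1,3,4,5,3,2) (1,3,4,5,4,2) (1,3,4,5,4,3) (1,3,4,5,5,2) (1,3,4,5,5,3) (1,3,4,5,5,4) (2,3,3,4,4,2) (2,3,3,4,5,2) (2,3,3,4,5,4) (2,3,3,5,4,2) (2,3,3,5,5,2) (2,3,3,5,5,4) (2,3,4,5,3,2) (2,3,4,5,4,2) (2,3,4,5,4,3) (2,3,4,5,5,2) (2,3,4,5,5,3) (2,3,4,5,5,4) (3,3,4,5,4,2) (3,3,4,5,5,2) (3,3,4,5,5,4) (4,3,3,4,5,2) (4,3,3,5,4,2) (4,3,3,5,5,2) (4,3,3,5,5,4) (4,3,4,5,3,2) (4,3,4,5,5,2) (4,3,4,5,5,3) (5,3,3,4,4,2) (5,3,3,4,5,2) (5,3,3,4,5,4) (5,3,3,5,4,2) (5,3,4,5,3,2) (5,3,4,5,4,2) (5,3,4,5,4,3) — 41.
Crypto=day 2: (1,3,3,4,5,4) (1,3,3,5,5,4) (1,3,4,5,4,3) (1,3,4,5,5,3) (1,3,4,5,5,4) (2,3,3,4,5,4) (2,3,3,5,5,4) (2,3,4,5,4,3) (2,3,4,5,5,3) (2,3,4,5,5,4) (3,3,4,5,5,4) (4,3,3,5,5,4) (4,3,4,5,5,3) (5,3,3,4,5,4) (5,3,4,5,4,3) — 15.
Crypto=day 3: (1,3,4,5,5,4) (2,3,4,5,5,4) — 2.
Summing: 41 + 15 + 2 = 58.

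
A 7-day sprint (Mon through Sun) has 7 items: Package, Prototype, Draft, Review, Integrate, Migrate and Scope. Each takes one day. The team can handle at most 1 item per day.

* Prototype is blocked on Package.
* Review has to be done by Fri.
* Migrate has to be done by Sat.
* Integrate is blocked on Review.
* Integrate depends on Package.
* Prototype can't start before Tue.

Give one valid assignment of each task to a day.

Prototype in Wed; Review in Mon; Integrate in Fri; Migrate in Thu; Package in Tue; Scope in Sun; Draft in Sat

Checking: Package(Tue) before Prototype(Wed); Review(Mon) before Integrate(Fri); Package(Tue) before Integrate(Fri); Prototype=Wed in [Tue,Sun]; Review=Mon in [Mon,Fri]; Migrate=Thu in [Mon,Sat]; max 1 per day (cap 1).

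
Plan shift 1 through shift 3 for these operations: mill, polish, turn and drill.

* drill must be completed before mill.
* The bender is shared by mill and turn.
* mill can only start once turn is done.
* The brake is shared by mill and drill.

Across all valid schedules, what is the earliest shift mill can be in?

Precedence pushes mill to at least shift 2.
mill at shift 2 is achievable: mill in shift 2, turn in shift 1, drill in shift 1, polish in shift 1.

shift 2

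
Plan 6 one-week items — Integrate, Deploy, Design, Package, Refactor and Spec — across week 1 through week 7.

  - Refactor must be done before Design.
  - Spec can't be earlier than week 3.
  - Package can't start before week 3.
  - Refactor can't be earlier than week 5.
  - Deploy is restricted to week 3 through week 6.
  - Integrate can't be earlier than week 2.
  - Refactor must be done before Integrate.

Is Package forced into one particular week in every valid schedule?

Package can be week 3 (e.g. Design in week 6, Spec in week 3, Package in week 3, Refactor in week 5, Deploy in week 3, Integrate in week 6) or week 4 (e.g. Refactor in week 5, Deploy in week 3, Integrate in week 6, Design in week 6, Package in week 4, Spec in week 3).

No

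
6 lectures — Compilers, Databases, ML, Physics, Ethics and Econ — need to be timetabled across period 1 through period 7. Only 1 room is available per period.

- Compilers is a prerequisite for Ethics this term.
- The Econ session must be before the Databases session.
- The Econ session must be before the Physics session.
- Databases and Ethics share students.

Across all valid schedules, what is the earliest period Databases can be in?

Precedence pushes Databases to at least period 2.
Databases at period 2 is achievable: Databases in period 2, Ethics in period 5, Physics in period 4, Compilers in period 3, Econ in period 1, ML in period 6.

period 2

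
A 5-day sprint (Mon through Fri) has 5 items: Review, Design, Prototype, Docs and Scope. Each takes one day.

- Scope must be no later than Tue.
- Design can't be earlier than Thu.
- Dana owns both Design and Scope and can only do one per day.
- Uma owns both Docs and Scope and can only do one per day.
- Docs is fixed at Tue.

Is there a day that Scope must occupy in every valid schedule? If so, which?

Scope's window is Mon–Tue.
Docs is fixed at Tue, and Scope can't share a day with Docs.
So Scope must be Mon.

Mon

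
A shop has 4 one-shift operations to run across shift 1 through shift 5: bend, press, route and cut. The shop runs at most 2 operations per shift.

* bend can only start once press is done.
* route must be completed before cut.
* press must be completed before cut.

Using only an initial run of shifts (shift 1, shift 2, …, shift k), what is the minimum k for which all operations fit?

The precedence chain requires at least 2 distinct shifts.
With at most 2 per shift and 4 operations, at least 2 shifts are needed.
2 works (last occupied shift: shift 2): for example cut=shift 2, press=shift 1, route=shift 1, bend=shift 2.

2 shifts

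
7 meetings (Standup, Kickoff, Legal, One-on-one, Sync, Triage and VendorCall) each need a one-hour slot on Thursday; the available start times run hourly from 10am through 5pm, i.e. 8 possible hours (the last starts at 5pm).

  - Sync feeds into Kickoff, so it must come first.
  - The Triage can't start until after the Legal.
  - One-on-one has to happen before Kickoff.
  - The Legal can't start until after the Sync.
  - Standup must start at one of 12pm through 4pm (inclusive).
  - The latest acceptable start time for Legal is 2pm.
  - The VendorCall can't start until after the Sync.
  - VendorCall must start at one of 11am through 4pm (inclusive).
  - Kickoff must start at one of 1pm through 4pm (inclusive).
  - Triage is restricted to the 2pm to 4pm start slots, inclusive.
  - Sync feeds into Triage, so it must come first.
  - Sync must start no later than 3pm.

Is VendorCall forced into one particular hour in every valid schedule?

No

VendorCall can be 11am (e.g. Kickoff in 1pm, VendorCall in 11am, One-on-one in 10am, Sync in 10am, Legal in 11am, Standup in 12pm, Triage in 2pm) or 12pm (e.g. Standup in 12pm; VendorCall in 12pm; Triage in 2pm; Kickoff in 1pm; Legal in 11am; Sync in 10am; One-on-one in 10am).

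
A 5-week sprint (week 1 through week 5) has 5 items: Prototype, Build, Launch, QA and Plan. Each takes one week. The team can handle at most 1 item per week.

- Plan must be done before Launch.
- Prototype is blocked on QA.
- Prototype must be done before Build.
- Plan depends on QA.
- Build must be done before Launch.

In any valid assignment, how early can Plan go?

Precedence pushes Plan to at least week 2; downstream work caps Plan at week 4.
Plan at week 2 is achievable: Launch=week 5, Prototype=week 3, QA=week 1, Build=week 4, Plan=week 2.

week 2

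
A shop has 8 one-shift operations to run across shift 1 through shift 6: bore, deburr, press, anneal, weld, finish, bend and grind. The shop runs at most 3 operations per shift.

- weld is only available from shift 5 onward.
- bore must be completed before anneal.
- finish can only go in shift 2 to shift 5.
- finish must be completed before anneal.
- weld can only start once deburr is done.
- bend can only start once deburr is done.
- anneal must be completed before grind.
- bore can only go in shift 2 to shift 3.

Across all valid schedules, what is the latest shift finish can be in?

shift 4

Finish is available from shift 2; finish's own window allows nothing later than shift 5; downstream work caps finish at shift 4.
finish at shift 4 is achievable: press -> shift 1; weld -> shift 5; bore -> shift 2; grind -> shift 6; anneal -> shift 5; deburr -> shift 1; bend -> shift 2; finish -> shift 4.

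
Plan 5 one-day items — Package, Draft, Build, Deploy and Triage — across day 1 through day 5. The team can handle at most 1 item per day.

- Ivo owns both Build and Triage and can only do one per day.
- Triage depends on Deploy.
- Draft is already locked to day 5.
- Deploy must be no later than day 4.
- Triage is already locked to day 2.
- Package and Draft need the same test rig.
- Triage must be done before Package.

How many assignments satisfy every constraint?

Enumerating: Package=day 3; Build=day 4; Triage=day 2; Draft=day 5; Deploy=day 1 | Package=day 4; Draft=day 5; Build=day 3; Triage=day 2; Deploy=day 1.

2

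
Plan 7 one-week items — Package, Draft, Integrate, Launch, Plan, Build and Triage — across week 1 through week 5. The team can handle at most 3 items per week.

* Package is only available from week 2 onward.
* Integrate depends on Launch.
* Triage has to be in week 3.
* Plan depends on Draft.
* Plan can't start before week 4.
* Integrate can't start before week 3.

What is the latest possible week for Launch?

Downstream work caps Launch at week 4.
Launch at week 4 is achievable: Integrate -> week 5; Package -> week 2; Plan -> week 4; Launch -> week 4; Build -> week 1; Draft -> week 1; Triage -> week 3.

week 4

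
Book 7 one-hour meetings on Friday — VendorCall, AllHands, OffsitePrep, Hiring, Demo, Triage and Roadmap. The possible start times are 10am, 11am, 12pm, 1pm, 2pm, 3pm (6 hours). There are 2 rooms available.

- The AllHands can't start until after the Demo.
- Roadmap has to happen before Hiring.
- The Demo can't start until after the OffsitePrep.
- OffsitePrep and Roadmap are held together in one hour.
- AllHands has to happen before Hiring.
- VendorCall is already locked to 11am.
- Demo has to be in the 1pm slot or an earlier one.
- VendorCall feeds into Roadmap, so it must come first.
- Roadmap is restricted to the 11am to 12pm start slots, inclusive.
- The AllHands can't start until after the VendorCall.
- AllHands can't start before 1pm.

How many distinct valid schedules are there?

Splitting on Triage: it can be 10am (1), 11am (1), 1pm (1), 2pm (1), 3pm (1). Listing each branch's schedules as (VendorCall, AllHands, OffsitePrep, Hiring, Demo, Roadmap):
Triage=10am: (11am,2pm,12pm,3pm,1pm,12pm) — 1.
Triage=11am: (11am,2pm,12pm,3pm,1pm,12pm) — 1.
Triage=1pm: (11am,2pm,12pm,3pm,1pm,12pm) — 1.
Triage=2pm: (11am,2pm,12pm,3pm,1pm,12pm) — 1.
Triage=3pm: (11am,2pm,12pm,3pm,1pm,12pm) — 1.
Summing: 1 + 1 + 1 + 1 + 1 = 5.

5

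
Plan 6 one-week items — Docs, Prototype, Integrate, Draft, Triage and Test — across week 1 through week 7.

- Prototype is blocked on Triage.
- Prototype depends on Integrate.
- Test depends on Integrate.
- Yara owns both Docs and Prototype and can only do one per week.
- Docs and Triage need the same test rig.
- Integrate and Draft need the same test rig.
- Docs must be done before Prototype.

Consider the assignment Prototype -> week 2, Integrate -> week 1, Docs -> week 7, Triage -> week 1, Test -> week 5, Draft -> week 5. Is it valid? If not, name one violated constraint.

Test depends on Integrate — holds.
Prototype depends on Integrate — holds.
Integrate and Draft need the same test rig — holds.
Prototype is blocked on Triage — holds.
Yara owns both Docs and Prototype and can only do one per week — holds.
Docs must be done before Prototype — violated.
Docs and Triage need the same test rig — holds.

Invalid. Docs must be done before Prototype.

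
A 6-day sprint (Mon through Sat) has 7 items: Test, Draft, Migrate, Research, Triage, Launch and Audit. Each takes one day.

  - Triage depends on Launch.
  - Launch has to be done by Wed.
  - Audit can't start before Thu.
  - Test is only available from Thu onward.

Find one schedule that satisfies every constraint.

Draft=Mon, Launch=Mon, Test=Thu, Triage=Tue, Audit=Thu, Migrate=Mon, Research=Mon

Checking: Launch(Mon) before Triage(Tue); Launch=Mon in [Mon,Wed]; Test=Thu in [Thu,Sat]; Audit=Thu in [Thu,Sat].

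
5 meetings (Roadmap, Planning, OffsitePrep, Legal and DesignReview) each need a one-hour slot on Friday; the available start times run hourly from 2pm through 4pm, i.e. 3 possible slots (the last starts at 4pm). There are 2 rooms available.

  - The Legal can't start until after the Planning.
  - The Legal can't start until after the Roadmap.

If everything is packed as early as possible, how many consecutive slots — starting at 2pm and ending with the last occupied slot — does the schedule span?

The precedence chain requires at least 2 distinct slots.
With at most 2 per slot and 5 meetings, at least 3 slots are needed.
3 works (last occupied slot: 4pm): for example DesignReview=4pm, OffsitePrep=3pm, Roadmap=2pm, Legal=3pm, Planning=2pm.

3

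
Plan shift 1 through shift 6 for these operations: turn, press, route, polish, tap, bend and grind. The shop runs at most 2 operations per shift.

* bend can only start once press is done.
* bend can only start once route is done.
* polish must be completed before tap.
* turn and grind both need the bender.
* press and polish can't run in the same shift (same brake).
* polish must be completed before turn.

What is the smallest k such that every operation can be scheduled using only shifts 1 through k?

4

The precedence chain requires at least 2 distinct shifts.
With at most 2 per shift and 7 operations, at least 4 shifts are needed.
4 works (last occupied shift: shift 4): for example grind=shift 4; turn=shift 2; polish=shift 1; route=shift 1; tap=shift 3; bend=shift 3; press=shift 2.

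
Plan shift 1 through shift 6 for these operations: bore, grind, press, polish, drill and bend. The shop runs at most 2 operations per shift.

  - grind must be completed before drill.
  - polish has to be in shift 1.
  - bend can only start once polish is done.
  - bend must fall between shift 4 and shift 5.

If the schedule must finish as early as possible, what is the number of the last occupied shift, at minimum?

The precedence chain requires at least 2 distinct shifts.
With at most 2 per shift and 6 operations, at least 3 shifts are needed.
bend can't be placed before shift 4, so the schedule must run through at least shift 4.
4 works (last occupied shift: shift 4): for example bore=shift 2, bend=shift 4, press=shift 3, grind=shift 1, drill=shift 2, polish=shift 1.

4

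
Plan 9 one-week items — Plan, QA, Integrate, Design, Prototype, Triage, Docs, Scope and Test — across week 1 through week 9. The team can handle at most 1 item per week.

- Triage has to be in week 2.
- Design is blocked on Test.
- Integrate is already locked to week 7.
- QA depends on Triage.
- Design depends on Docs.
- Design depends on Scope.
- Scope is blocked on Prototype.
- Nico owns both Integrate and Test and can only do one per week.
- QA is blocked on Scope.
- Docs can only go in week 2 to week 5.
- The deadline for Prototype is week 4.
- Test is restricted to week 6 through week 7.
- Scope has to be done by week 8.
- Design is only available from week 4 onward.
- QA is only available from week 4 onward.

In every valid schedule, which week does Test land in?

week 6

Test's window is week 6–week 7.
Integrate is fixed at week 7, and Test can't share a week with Integrate.
So Test must be week 6.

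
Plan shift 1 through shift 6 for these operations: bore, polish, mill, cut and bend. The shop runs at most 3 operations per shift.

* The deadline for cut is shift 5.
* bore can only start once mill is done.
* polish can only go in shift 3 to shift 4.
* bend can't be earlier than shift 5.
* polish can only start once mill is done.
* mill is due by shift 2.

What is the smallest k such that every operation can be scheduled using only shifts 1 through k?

The precedence chain requires at least 2 distinct shifts.
With at most 3 per shift and 5 operations, at least 2 shifts are needed.
bend can't be placed before shift 5, so the schedule must run through at least shift 5.
5 works (last occupied shift: shift 5): for example polish in shift 3; mill in shift 1; bend in shift 5; cut in shift 1; bore in shift 2.

5 shifts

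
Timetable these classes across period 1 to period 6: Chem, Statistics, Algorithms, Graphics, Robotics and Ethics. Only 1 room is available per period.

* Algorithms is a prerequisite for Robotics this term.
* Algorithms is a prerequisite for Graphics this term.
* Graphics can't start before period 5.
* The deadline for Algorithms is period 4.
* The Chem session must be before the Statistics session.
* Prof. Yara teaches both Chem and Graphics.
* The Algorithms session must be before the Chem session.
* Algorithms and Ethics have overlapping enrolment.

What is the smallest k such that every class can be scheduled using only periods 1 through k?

The precedence chain requires at least 3 distinct periods.
With at most 1 per period and 6 classes, at least 6 periods are needed.
Graphics can't be placed before period 5, so the schedule must run through at least period 5.
6 works (last occupied period: period 6): for example Algorithms in period 1; Graphics in period 5; Chem in period 2; Robotics in period 4; Ethics in period 6; Statistics in period 3.

6 periods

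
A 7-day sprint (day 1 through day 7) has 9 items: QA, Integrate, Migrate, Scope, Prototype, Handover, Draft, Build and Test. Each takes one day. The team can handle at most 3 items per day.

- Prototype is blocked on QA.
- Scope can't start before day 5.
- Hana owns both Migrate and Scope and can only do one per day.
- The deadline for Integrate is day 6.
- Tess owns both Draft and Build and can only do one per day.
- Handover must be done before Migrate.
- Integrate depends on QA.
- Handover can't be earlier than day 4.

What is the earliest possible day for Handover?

day 4

Handover is available from day 4; downstream work caps Handover at day 6.
Handover at day 4 is achievable: Migrate -> day 6, Handover -> day 4, Draft -> day 1, Test -> day 1, QA -> day 1, Build -> day 2, Scope -> day 5, Integrate -> day 2, Prototype -> day 2.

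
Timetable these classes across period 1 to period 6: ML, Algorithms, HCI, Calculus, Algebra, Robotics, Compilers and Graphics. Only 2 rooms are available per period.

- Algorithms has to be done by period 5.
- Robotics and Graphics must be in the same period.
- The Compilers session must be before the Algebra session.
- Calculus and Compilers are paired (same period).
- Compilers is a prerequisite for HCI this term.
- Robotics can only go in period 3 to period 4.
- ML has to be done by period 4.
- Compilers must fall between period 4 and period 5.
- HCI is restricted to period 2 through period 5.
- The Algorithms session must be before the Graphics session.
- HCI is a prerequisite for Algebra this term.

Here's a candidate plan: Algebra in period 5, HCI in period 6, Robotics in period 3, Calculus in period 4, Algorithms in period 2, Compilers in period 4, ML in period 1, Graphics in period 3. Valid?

HCI is restricted to period 2 through period 5 — violated.
The Algorithms session must be before the Graphics session — holds.
Robotics can only go in period 3 to period 4 — holds.
ML has to be done by period 4 — holds.
Only 2 rooms are available per period — holds.
The Compilers session must be before the Algebra session — holds.
Calculus and Compilers are paired (same period) — holds.
Compilers is a prerequisite for HCI this term — holds.
Algorithms has to be done by period 5 — holds.
Robotics and Graphics must be in the same period — holds.
Compilers must fall between period 4 and period 5 — holds.
HCI is a prerequisite for Algebra this term — violated.

Invalid. HCI is a prerequisite for Algebra this term.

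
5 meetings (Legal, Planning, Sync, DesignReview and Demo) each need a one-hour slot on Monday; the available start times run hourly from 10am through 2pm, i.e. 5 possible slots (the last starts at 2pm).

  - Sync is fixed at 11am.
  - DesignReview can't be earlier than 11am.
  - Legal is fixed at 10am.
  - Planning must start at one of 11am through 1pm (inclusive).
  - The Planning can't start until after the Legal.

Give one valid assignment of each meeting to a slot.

Legal in 10am, Planning in 11am, Demo in 10am, Sync in 11am, DesignReview in 11am

Checking: Legal(10am) before Planning(11am); Sync=11am in [11am,11am]; DesignReview=11am in [11am,2pm]; Legal=10am in [10am,10am]; Planning=11am in [11am,1pm].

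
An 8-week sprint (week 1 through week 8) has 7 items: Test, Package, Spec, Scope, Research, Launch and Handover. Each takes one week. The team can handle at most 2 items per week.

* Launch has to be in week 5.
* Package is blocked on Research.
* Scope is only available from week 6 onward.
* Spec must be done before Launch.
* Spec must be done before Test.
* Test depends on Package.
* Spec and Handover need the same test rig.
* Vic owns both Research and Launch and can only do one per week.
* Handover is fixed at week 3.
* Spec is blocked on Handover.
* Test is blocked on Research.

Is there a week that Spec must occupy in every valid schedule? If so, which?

Handover is fixed at week 3 and must come before Spec, so Spec is at least week 4.
Launch is fixed at week 5 and must come after Spec, so Spec is at most week 4.
So Spec must be week 4.

week 4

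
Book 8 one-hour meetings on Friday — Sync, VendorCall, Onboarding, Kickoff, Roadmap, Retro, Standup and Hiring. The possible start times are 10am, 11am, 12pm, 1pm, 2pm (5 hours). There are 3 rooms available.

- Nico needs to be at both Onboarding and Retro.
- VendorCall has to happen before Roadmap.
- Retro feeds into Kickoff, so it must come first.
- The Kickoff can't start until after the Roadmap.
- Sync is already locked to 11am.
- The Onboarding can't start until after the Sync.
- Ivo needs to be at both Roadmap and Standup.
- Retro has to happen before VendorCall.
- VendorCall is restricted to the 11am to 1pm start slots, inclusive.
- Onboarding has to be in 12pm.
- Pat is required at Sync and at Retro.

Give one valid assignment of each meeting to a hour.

Onboarding in 12pm, VendorCall in 11am, Hiring in 10am, Standup in 10am, Sync in 11am, Roadmap in 12pm, Retro in 10am, Kickoff in 1pm

Checking: Sync(11am) before Onboarding(12pm); VendorCall(11am) before Roadmap(12pm); Retro(10am) before VendorCall(11am); Retro(10am) before Kickoff(1pm); Roadmap(12pm) before Kickoff(1pm); Sync(11am) != Retro(10am); Roadmap(12pm) != Standup(10am); Onboarding(12pm) != Retro(10am); Onboarding=12pm in [12pm,12pm]; VendorCall=11am in [11am,1pm]; Sync=11am in [11am,11am]; max 3 per hour (cap 3).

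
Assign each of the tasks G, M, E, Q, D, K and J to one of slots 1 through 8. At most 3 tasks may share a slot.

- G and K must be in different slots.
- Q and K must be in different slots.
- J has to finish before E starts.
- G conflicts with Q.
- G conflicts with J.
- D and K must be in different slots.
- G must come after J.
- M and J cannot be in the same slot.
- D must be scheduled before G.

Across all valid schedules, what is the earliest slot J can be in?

1

Downstream work caps J at 7.
J at 1 is achievable: M in 2; Q in 1; E in 2; J in 1; K in 3; G in 2; D in 1.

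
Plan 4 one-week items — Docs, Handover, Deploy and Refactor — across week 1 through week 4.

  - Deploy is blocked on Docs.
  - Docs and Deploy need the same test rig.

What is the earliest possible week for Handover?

Handover at week 1 is achievable: Docs in week 1, Refactor in week 1, Deploy in week 2, Handover in week 1.

week 1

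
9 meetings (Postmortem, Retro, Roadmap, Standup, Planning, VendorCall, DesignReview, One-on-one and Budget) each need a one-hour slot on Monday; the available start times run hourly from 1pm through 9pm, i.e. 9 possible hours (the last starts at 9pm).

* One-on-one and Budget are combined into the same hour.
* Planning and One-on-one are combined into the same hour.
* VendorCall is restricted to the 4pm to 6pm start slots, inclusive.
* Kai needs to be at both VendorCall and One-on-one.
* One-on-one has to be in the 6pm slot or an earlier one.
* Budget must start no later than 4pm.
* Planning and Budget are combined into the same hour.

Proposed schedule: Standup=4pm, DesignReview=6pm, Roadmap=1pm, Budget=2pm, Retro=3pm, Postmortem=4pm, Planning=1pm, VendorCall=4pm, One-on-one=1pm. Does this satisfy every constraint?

Planning and Budget are combined into the same hour — violated.
VendorCall is restricted to the 4pm to 6pm start slots, inclusive — holds.
Planning and One-on-one are combined into the same hour — holds.
One-on-one and Budget are combined into the same hour — violated.
Budget must start no later than 4pm — holds.
Kai needs to be at both VendorCall and One-on-one — holds.
One-on-one has to be in the 6pm slot or an earlier one — holds.

No — it violates: Planning and Budget are combined into the same hour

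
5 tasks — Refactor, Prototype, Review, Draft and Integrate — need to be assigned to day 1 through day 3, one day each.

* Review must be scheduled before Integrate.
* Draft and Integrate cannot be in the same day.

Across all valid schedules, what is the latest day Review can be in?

Downstream work caps Review at day 2.
Review at day 2 is achievable: Refactor -> day 1; Prototype -> day 1; Review -> day 2; Draft -> day 1; Integrate -> day 3.

day 2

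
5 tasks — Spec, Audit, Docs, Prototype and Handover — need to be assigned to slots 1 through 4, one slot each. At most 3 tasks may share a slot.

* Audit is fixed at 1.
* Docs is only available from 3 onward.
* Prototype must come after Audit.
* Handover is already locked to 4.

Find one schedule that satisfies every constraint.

Audit -> 1; Handover -> 4; Docs -> 3; Spec -> 1; Prototype -> 2

Checking: Audit(1) before Prototype(2); Audit=1 in [1,1]; Docs=3 in [3,4]; Handover=4 in [4,4]; max 2 per slot (cap 3).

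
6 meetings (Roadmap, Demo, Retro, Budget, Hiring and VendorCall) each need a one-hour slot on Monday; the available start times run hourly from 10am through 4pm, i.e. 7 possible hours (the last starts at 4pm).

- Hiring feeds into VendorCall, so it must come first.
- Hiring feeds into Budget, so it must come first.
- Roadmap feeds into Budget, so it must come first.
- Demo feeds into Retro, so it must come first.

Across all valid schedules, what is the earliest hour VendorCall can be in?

11am

Precedence pushes VendorCall to at least 11am.
VendorCall at 11am is achievable: Budget -> 11am; Roadmap -> 10am; VendorCall -> 11am; Demo -> 10am; Retro -> 11am; Hiring -> 10am.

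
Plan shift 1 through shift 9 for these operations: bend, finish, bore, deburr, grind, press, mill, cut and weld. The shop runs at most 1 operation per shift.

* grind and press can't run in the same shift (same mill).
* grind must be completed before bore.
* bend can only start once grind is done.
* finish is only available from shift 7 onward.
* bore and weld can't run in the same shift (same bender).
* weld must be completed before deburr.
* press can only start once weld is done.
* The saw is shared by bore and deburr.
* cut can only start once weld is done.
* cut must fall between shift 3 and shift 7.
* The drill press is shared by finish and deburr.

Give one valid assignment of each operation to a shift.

mill in shift 9; bore in shift 5; weld in shift 1; finish in shift 7; deburr in shift 6; press in shift 8; cut in shift 3; grind in shift 2; bend in shift 4

Checking: weld(shift 1) before cut(shift 3); grind(shift 2) before bore(shift 5); weld(shift 1) before press(shift 8); grind(shift 2) before bend(shift 4); weld(shift 1) before deburr(shift 6); finish(shift 7) != deburr(shift 6); bore(shift 5) != weld(shift 1); bore(shift 5) != deburr(shift 6); grind(shift 2) != press(shift 8); cut=shift 3 in [shift 3,shift 7]; finish=shift 7 in [shift 7,shift 9]; max 1 per shift (cap 1).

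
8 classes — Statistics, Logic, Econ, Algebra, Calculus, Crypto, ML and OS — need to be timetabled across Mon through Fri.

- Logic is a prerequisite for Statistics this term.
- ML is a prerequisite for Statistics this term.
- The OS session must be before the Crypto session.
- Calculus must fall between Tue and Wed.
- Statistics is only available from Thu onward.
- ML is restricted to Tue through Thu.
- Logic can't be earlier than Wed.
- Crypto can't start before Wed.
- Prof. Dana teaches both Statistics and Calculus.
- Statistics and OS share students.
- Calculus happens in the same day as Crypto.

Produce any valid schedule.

ML in Tue, Econ in Mon, Algebra in Mon, Calculus in Wed, Statistics in Thu, OS in Mon, Crypto in Wed, Logic in Wed

Checking: OS(Mon) before Crypto(Wed); ML(Tue) before Statistics(Thu); Logic(Wed) before Statistics(Thu); Statistics(Thu) != OS(Mon); Statistics(Thu) != Calculus(Wed); Calculus = Crypto = Wed; Statistics=Thu in [Thu,Fri]; ML=Tue in [Tue,Thu]; Logic=Wed in [Wed,Fri]; Calculus=Wed in [Tue,Wed]; Crypto=Wed in [Wed,Fri].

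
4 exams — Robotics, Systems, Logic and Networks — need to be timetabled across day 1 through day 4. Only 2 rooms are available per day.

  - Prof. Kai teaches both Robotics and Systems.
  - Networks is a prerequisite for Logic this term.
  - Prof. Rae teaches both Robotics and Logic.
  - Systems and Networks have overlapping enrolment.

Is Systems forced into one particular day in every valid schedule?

No

Systems can be day 1 (e.g. Systems in day 1; Robotics in day 2; Networks in day 2; Logic in day 3) or day 2 (e.g. Systems=day 2, Robotics=day 1, Logic=day 2, Networks=day 1).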